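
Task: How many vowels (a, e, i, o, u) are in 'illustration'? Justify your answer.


Vowels in 'illustration': i, u, a, i, o = 5 vowels.

5


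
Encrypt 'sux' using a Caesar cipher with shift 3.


Shift each letter by 3: s -> v, u -> x, x -> a. Result: 'vxa'.

vxa


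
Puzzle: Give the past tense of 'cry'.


Apply rule: Change -y to -ied. 'cry' becomes 'cried'.

cried


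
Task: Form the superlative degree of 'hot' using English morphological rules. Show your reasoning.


Apply superlative formation (double final consonant, add -est): 'hot' -> 'hottest'.

hottest


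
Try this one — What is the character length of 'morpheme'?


Spell out 'morpheme' and number each letter: m(1), o(2), r(3), p(4), h(5), e(6), m(7), e(8). Total: 8 letters.

8


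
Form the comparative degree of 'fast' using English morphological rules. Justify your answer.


Apply comparative formation (add -er): 'fast' -> 'faster'.

faster


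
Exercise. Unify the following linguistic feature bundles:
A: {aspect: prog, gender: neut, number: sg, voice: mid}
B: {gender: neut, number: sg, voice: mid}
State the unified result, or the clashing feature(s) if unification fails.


Compare features:
aspect: A=prog vs B=_ -> unified: prog
gender: A=neut vs B=neut -> unified: neut
number: A=sg vs B=sg -> unified: sg
voice: A=mid vs B=mid -> unified: mid
No clashes found.

Unified: {aspect: prog, gender: neut, number: sg, voice: mid}


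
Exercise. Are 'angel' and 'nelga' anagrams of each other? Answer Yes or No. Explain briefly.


Sorted letters of 'angel': 'aegln'
Sorted letters of 'nelga': 'aegln'
They match.

Yes


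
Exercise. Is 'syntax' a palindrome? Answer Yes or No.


Forward: 'syntax'
Reversed: 'xatnys'
They differ.

No


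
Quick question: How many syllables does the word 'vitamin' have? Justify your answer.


Break 'vitamin' into syllables: vi-ta-min -> vi | ta | min = 3 syllables

3 syllables


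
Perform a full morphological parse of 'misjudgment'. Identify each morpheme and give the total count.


Step 1: Identify prefix: 'mis' (meaning: wrongly)
Step 2: Identify root: 'judge'
Step 3: Identify suffix(es): 'ment'
Decomposition: mis- (prefix: wrongly) + judge (root) + -ment (suffix: action/result)
Total morphemes: 3

3 morphemes (mis- (prefix: wrongly) + judge (root) + -ment (suffix: action/result))


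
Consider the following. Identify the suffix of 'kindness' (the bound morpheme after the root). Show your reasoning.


The word 'kindness' = 'kind' (root) + '-ness' (suffix). The suffix is '-ness'.

ness


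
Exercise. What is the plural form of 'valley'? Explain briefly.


Apply rule: Add -s. 'valley' becomes 'valleys'.

valleys


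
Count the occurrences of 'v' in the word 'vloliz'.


Letter 'v' in 'vloliz': found at position(s) 1 = 1 occurrence(s).

1


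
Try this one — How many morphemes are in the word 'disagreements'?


Decomposition: dis- (prefix) + agree (root) + -ment (suffix) + -s (plural) = 4 morpheme(s)

4 morphemes


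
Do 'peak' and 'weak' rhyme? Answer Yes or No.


Rime (stressed vowel + following sounds) of 'peak': -eak = /iːk/
Rime of 'weak': -eak = /iːk/
/iːk/ and /iːk/ are the same ending sound, so the words rhyme.

Yes


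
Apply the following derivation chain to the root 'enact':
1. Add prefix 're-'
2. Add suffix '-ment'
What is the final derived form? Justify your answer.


Step 1: Add prefix 're-' to 'enact' = 'reenact'
Step 2: Add suffix '-ment' to 'reenact' = 'reenactment'

reenactment


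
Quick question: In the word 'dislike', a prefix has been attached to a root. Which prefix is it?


The word 'dislike' = 'dis' (prefix) + 'like' (root). The prefix is 'dis'.

dis


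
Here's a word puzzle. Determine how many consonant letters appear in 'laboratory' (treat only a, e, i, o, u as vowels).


Consonants in 'laboratory': l, b, r, t, r, y = 6 consonants.

6


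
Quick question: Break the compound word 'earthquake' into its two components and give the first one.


Split 'earthquake' into 'earth' + 'quake'. The first part is 'earth'.

earth


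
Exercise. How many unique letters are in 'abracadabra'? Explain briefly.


Unique letters in 'abracadabra': {a, b, c, d, r} = 5 distinct letters.

5


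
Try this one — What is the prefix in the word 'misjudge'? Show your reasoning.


The word 'misjudge' = 'mis' (prefix) + 'judge' (root). The prefix is 'mis'.

mis


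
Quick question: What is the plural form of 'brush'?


Apply rule: Add -es (sibilant/fricative ending). 'brush' becomes 'brushes'.

brushes


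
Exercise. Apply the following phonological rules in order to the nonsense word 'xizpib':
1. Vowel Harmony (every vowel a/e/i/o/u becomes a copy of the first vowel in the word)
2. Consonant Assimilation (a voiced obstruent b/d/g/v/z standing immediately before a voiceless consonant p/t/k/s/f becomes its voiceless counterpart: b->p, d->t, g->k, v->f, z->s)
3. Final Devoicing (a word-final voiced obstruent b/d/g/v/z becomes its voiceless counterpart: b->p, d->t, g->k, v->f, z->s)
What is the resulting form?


Starting form: 'xizpib'
Rule 1: Vowel Harmony: all vowels already match. No change.
Rule 2: Consonant Assimilation: voiced obstruent before voiceless consonant becomes voiceless ('zp' -> 'sp'). 'xizpib' -> 'xispib'
Rule 3: Final Devoicing: word-final voiced obstruent 'b' becomes voiceless 'p'. 'xispib' -> 'xispip'
Final form: 'xispip'

xispip


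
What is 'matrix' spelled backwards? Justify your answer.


Reverse 'matrix' character by character: 'xirtam'.

xirtam


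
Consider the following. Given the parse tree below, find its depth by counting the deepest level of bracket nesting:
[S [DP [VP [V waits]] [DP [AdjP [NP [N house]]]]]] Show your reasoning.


Count bracket nesting levels:
'[' at pos 0: depth = 1
'[' at pos 3: depth = 2
'[' at pos 7: depth = 3
'[' at pos 11: depth = 4
'[' at pos 22: depth = 3
'[' at pos 26: depth = 4
'[' at pos 32: depth = 5
'[' at pos 36: depth = 6
Maximum depth reached: 6

6


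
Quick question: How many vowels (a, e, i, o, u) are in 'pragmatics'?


Vowels in 'pragmatics': a, a, i = 3 vowels.

3


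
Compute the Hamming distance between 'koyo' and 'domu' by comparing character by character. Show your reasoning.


Alignment:
Position 1: 'k' vs 'd' = DIFFER
Position 2: 'o' vs 'o' = match
Position 3: 'y' vs 'm' = DIFFER
Position 4: 'o' vs 'u' = DIFFER
Total differences: 3

3


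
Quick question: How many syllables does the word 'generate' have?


Break 'generate' into syllables: gen-er-ate -> gen | er | ate = 3 syllables

3 syllables


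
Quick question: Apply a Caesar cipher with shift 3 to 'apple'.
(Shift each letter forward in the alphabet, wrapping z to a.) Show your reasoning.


Shift each letter by 3: a -> d, p -> s, p -> s, l -> o, e -> h. Result: 'dssoh'.

dssoh


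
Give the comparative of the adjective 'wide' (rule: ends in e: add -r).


Apply comparative formation (ends in e: add -r): 'wide' -> 'wider'.

wider


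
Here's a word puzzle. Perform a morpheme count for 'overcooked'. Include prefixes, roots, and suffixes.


Decomposition: over- (prefix) + cook (root) + -ed (suffix) = 3 morpheme(s)

3 morphemes


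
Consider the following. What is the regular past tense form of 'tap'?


Apply rule: Double final consonant and add -ed. 'tap' becomes 'tapped'.

tapped


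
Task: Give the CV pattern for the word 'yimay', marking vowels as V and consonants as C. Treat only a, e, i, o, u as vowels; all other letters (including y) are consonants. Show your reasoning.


Letter mapping: y = C, i = V, m = C, a = V, y = C.

CVCVC


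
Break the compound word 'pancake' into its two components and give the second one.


Split 'pancake' into 'pan' + 'cake'. The second part is 'cake'.

cake


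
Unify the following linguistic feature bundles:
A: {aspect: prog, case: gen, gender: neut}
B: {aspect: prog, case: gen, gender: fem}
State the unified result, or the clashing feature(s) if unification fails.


Compare features:
aspect: A=prog vs B=prog -> unified: prog
case: A=gen vs B=gen -> unified: gen
gender: A=neut vs B=fem -> CLASH
Clash detected on feature 'gender' (neut vs fem); unification fails.

CLASH on 'gender' (neut vs fem)


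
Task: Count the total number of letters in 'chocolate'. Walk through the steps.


Spell out 'chocolate' and number each letter: c(1), h(2), o(3), c(4), o(5), l(6), a(7), t(8), e(9). Total: 9 letters.

9


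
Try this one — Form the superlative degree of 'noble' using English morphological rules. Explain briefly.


Apply superlative formation (ends in e: add -st): 'noble' -> 'noblest'.

noblest


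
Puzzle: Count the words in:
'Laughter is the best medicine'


Split into words: Laughter | is | the | best | medicine = 5 words.

5


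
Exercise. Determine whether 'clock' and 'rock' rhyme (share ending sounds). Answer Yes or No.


Rime (stressed vowel + following sounds) of 'clock': -ock = /ɒk/
Rime of 'rock': -ock = /ɒk/
/ɒk/ and /ɒk/ are the same ending sound, so the words rhyme.

Yes


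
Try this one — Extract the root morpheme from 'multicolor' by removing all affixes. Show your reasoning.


Remove prefix 'multi' from 'multicolor' to get root 'color'.

color


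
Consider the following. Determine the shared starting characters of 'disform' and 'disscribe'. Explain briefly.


Compare from the start: 3 characters match: 'dis'. Mismatch at position 4: 'f' vs 's'.

dis


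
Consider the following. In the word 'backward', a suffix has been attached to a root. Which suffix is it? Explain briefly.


The word 'backward' = 'back' (root) + '-ward' (suffix). The suffix is '-ward'.

ward


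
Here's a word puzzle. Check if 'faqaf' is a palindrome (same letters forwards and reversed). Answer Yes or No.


Forward: 'faqaf'
Reversed: 'faqaf'
They are identical.

Yes


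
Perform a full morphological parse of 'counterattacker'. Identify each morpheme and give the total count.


Step 1: Identify prefix: 'counter' (meaning: against)
Step 2: Identify root: 'attack'
Step 3: Identify suffix(es): 'er'
Decomposition: counter- (prefix: against) + attack (root) + -er (suffix: one who)
Total morphemes: 3

3 morphemes (counter- (prefix: against) + attack (root) + -er (suffix: one who))


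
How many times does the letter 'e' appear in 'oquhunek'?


Letter 'e' in 'oquhunek': found at position(s) 7 = 1 occurrence(s).

1


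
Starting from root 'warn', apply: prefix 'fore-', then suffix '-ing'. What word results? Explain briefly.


Step 1: Add prefix 'fore-' to 'warn' = 'forewarn'
Step 2: Add suffix '-ing' to 'forewarn' = 'forewarning'

forewarning


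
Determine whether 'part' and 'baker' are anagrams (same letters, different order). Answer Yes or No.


Sorted letters of 'part': 'aprt'
Sorted letters of 'baker': 'abekr'
They do not match.

No


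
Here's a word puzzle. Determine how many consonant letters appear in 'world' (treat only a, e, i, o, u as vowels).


Consonants in 'world': w, r, l, d = 4 consonants.

4


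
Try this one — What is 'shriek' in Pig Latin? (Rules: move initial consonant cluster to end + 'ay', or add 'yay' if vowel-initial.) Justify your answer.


'shriek': move consonant cluster 'shr' to end and add 'ay': 'iekshray'.

iekshray


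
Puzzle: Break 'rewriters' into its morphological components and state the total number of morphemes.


Step 1: Identify prefix: 're' (meaning: again)
Step 2: Identify root: 'write'
Step 3: Identify suffix(es): 'er, s'
Decomposition: re- (prefix: again) + write (root) + -er (suffix: one who) + -s (plural)
Total morphemes: 4

4 morphemes (re- (prefix: again) + write (root) + -er (suffix: one who) + -s (plural))


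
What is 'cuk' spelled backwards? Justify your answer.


Reverse 'cuk' character by character: 'kuc'.

kuc


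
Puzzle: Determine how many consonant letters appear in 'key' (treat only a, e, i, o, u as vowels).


Consonants in 'key': k, y = 2 consonants.

2


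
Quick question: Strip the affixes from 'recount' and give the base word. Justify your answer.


Remove prefix 're' from 'recount' to get root 'count'.

count


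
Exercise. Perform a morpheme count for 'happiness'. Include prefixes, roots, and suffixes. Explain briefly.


Decomposition: happy (root) + -ness (suffix) = 2 morpheme(s)

2 morphemes


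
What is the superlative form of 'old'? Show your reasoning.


Apply superlative formation (add -est): 'old' -> 'oldest'.

oldest


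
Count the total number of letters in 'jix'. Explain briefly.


Spell out 'jix' and number each letter: j(1), i(2), x(3). Total: 3 letters.

3


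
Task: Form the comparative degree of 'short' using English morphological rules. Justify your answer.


Apply comparative formation (add -er): 'short' -> 'shorter'.

shorter


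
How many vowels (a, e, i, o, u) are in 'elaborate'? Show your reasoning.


Vowels in 'elaborate': e, a, o, a, e = 5 vowels.

5


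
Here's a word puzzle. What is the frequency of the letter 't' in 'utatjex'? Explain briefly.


Letter 't' in 'utatjex': found at position(s) 2, 4 = 2 occurrence(s).

2


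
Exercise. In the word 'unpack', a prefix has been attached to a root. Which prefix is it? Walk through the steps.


The word 'unpack' = 'un' (prefix) + 'pack' (root). The prefix is 'un'.

un


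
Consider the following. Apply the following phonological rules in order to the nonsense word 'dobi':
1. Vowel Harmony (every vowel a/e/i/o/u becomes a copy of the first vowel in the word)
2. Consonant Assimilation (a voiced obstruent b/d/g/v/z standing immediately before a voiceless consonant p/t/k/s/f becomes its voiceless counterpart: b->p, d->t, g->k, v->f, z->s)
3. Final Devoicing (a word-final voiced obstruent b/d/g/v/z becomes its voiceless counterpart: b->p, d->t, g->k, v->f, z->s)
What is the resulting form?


Starting form: 'dobi'
Rule 1: Vowel Harmony: all vowels become 'o' (matching first vowel). 'dobi' -> 'dobo'
Rule 2: Consonant Assimilation: no voiced obstruent (b/d/g/v/z) stands immediately before a voiceless consonant (p/t/k/s/f). No change.
Rule 3: Final Devoicing: the word ends in the vowel 'o', not a consonant. No change.
Final form: 'dobo'

dobo


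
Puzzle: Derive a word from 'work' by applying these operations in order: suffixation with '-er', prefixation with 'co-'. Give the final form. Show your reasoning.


Step 1: Add suffix '-er' to 'work' = 'worker'
Step 2: Add prefix 'co-' to 'worker' = 'coworker'

coworker


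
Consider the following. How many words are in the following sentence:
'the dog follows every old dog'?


Split into words: the | dog | follows | every | old | dog = 6 words.

6


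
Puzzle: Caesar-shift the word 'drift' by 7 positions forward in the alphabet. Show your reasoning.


Shift each letter by 7: d -> k, r -> y, i -> p, f -> m, t -> a. Result: 'kypma'.

kypma


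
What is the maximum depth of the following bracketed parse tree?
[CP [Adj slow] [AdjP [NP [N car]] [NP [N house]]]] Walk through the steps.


Count bracket nesting levels:
'[' at pos 0: depth = 1
'[' at pos 4: depth = 2
'[' at pos 15: depth = 2
'[' at pos 21: depth = 3
'[' at pos 25: depth = 4
'[' at pos 34: depth = 3
'[' at pos 38: depth = 4
Maximum depth reached: 4

4


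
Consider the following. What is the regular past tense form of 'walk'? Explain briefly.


Apply rule: Add -ed. 'walk' becomes 'walked'.

walked


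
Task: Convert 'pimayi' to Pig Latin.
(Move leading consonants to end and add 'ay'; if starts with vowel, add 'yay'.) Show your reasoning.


'pimayi': move consonant cluster 'p' to end and add 'ay': 'imayipay'.

imayipay


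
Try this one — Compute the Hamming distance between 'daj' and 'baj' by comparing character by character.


Alignment:
Position 1: 'd' vs 'b' = DIFFER
Position 2: 'a' vs 'a' = match
Position 3: 'j' vs 'j' = match
Total differences: 1

1


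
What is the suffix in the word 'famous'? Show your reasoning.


The word 'famous' = 'fame' (root) + '-ous' (suffix). The suffix is '-ous'.

ous


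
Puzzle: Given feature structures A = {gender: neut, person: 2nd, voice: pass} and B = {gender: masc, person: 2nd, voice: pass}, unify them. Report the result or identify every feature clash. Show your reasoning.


Compare features:
gender: A=neut vs B=masc -> CLASH
person: A=2nd vs B=2nd -> unified: 2nd
voice: A=pass vs B=pass -> unified: pass
Clash detected on feature 'gender' (neut vs masc); unification fails.

CLASH on 'gender' (neut vs masc)


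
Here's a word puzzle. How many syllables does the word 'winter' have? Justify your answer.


Break 'winter' into syllables: win-ter -> win | ter = 2 syllables

2 syllables


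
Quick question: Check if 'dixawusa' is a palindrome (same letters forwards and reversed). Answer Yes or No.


Forward: 'dixawusa'
Reversed: 'asuwaxid'
They differ.

No


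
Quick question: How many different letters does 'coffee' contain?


Unique letters in 'coffee': {c, e, f, o} = 4 distinct letters.

4


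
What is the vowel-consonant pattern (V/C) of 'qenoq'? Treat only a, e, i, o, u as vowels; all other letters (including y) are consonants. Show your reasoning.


Letter mapping: q = C, e = V, n = C, o = V, q = C.

CVCVC


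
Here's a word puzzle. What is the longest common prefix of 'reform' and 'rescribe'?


Compare from the start: 2 characters match: 're'. Mismatch at position 3: 'f' vs 's'.

re


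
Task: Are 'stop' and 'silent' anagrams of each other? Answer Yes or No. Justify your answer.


Sorted letters of 'stop': 'opst'
Sorted letters of 'silent': 'eilnst'
They do not match.

No


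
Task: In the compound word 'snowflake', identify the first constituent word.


Split 'snowflake' into 'snow' + 'flake'. The first part is 'snow'.

snow


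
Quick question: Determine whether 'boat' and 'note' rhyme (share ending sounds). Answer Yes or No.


Rime (stressed vowel + following sounds) of 'boat': -oat = /oʊt/
Rime of 'note': -ote = /oʊt/
/oʊt/ and /oʊt/ are the same ending sound, so the words rhyme.

Yes


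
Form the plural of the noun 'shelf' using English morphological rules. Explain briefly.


Apply rule: Change -f to -ves. 'shelf' becomes 'shelves'.

shelves


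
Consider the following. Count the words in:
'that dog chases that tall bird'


Split into words: that | dog | chases | that | tall | bird = 6 words.

6


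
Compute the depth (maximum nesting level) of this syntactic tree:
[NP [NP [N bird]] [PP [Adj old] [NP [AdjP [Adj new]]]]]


Count bracket nesting levels:
'[' at pos 0: depth = 1
'[' at pos 4: depth = 2
'[' at pos 8: depth = 3
'[' at pos 18: depth = 2
'[' at pos 22: depth = 3
'[' at pos 32: depth = 3
'[' at pos 36: depth = 4
'[' at pos 42: depth = 5
Maximum depth reached: 5

5


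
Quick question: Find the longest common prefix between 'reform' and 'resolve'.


Compare from the start: 2 characters match: 're'. Mismatch at position 3: 'f' vs 's'.

re


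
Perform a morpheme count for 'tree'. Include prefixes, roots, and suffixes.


Decomposition: tree (free morpheme) = 1 morpheme(s)

1 morphemes


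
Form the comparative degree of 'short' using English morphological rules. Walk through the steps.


Apply comparative formation (add -er): 'short' -> 'shorter'.

shorter


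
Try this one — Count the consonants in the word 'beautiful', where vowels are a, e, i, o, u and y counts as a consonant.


Consonants in 'beautiful': b, t, f, l = 4 consonants.

4


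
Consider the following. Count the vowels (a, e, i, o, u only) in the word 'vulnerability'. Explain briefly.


Vowels in 'vulnerability': u, e, a, i, i = 5 vowels.

5


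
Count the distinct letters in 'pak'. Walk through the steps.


Unique letters in 'pak': {a, k, p} = 3 distinct letters.

3


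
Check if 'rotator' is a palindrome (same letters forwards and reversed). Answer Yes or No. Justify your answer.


Forward: 'rotator'
Reversed: 'rotator'
They are identical.

Yes


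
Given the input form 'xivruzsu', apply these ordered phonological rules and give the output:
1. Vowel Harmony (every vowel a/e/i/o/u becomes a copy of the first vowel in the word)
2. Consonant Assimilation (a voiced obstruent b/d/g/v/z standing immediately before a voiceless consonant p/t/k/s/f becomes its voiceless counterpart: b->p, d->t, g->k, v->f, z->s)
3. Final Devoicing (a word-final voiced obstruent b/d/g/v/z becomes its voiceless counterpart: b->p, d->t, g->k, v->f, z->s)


Starting form: 'xivruzsu'
Rule 1: Vowel Harmony: all vowels become 'i' (matching first vowel). 'xivruzsu' -> 'xivrizsi'
Rule 2: Consonant Assimilation: voiced obstruent before voiceless consonant becomes voiceless ('zs' -> 'ss'). 'xivrizsi' -> 'xivrissi'
Rule 3: Final Devoicing: the word ends in the vowel 'i', not a consonant. No change.
Final form: 'xivrissi'

xivrissi


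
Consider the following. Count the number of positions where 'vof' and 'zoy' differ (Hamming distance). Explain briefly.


Alignment:
Position 1: 'v' vs 'z' = DIFFER
Position 2: 'o' vs 'o' = match
Position 3: 'f' vs 'y' = DIFFER
Total differences: 2

2


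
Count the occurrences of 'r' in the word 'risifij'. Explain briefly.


Letter 'r' in 'risifij': found at position(s) 1 = 1 occurrence(s).

1


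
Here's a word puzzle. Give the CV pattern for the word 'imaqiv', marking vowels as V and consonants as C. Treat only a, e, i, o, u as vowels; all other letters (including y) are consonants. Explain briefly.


Letter mapping: i = V, m = C, a = V, q = C, i = V, v = C.

VCVCVC


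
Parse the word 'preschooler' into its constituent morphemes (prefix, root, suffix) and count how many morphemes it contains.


Step 1: Identify prefix: 'pre' (meaning: before)
Step 2: Identify root: 'school'
Step 3: Identify suffix(es): 'er'
Decomposition: pre- (prefix: before) + school (root) + -er (suffix: one who)
Total morphemes: 3

3 morphemes (pre- (prefix: before) + school (root) + -er (suffix: one who))


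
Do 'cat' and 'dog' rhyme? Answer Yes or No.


Rime (stressed vowel + following sounds) of 'cat': -at = /æt/
Rime of 'dog': -og = /ɒg/
/æt/ and /ɒg/ are different ending sounds, so the words do not rhyme.

No


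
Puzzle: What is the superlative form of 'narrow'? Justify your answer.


Apply superlative formation (add -est): 'narrow' -> 'narrowest'.

narrowest


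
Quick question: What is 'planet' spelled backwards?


Reverse 'planet' character by character: 'tenalp'.

tenalp


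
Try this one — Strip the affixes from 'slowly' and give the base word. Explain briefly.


Remove suffix '-ly' from 'slowly' to get root 'slow'.

slow


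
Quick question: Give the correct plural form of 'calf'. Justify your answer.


Apply rule: Change -f to -ves. 'calf' becomes 'calves'.

calves


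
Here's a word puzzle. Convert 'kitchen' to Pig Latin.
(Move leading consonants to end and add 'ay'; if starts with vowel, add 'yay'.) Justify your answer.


'kitchen': move consonant cluster 'k' to end and add 'ay': 'itchenkay'.

itchenkay


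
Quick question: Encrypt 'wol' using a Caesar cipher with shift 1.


Shift each letter by 1: w -> x, o -> p, l -> m. Result: 'xpm'.

xpm


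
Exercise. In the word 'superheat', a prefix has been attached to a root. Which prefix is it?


The word 'superheat' = 'super' (prefix) + 'heat' (root). The prefix is 'super'.

super


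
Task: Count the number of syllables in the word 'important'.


Break 'important' into syllables: im-por-tant -> im | por | tant = 3 syllables

3 syllables


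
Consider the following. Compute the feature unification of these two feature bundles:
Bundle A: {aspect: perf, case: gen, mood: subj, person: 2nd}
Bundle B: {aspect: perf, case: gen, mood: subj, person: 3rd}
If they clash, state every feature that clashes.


Compare features:
aspect: A=perf vs B=perf -> unified: perf
case: A=gen vs B=gen -> unified: gen
mood: A=subj vs B=subj -> unified: subj
person: A=2nd vs B=3rd -> CLASH
Clash detected on feature 'person' (2nd vs 3rd); unification fails.

CLASH on 'person' (2nd vs 3rd)


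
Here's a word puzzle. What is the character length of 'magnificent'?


Spell out 'magnificent' and number each letter: m(1), a(2), g(3), n(4), i(5), f(6), i(7), c(8), e(9), n(10), t(11). Total: 11 letters.

11


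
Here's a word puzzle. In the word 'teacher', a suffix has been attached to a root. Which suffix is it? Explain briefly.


The word 'teacher' = 'teach' (root) + '-er' (suffix). The suffix is '-er'.

er


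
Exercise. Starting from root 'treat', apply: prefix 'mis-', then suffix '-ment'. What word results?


Step 1: Add prefix 'mis-' to 'treat' = 'mistreat'
Step 2: Add suffix '-ment' to 'mistreat' = 'mistreatment'

mistreatment


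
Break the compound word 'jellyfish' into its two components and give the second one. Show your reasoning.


Split 'jellyfish' into 'jelly' + 'fish'. The second part is 'fish'.

fish


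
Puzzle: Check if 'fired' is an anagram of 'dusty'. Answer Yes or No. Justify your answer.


Sorted letters of 'fired': 'defir'
Sorted letters of 'dusty': 'dstuy'
They do not match.

No


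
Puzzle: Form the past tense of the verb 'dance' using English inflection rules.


Apply rule: Add -d (word ends in -e). 'dance' becomes 'danced'.

danced


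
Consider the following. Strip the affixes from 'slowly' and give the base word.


Remove suffix '-ly' from 'slowly' to get root 'slow'.

slow


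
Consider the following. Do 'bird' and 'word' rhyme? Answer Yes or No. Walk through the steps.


Rime (stressed vowel + following sounds) of 'bird': -ird = /ɜːrd/
Rime of 'word': -ord = /ɜːrd/
/ɜːrd/ and /ɜːrd/ are the same ending sound, so the words rhyme.

Yes


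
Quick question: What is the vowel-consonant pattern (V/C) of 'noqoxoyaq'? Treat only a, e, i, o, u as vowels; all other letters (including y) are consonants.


Letter mapping: n = C, o = V, q = C, o = V, x = C, o = V, y = C, a = V, q = C.

CVCVCVCVC


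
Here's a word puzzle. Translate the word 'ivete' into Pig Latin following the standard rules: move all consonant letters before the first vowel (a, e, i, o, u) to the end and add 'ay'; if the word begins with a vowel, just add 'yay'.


'ivete' starts with a vowel, so add 'yay': 'iveteyay'.

iveteyay


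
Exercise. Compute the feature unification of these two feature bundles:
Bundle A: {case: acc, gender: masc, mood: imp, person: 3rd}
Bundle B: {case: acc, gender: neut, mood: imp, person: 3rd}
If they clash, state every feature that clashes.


Compare features:
case: A=acc vs B=acc -> unified: acc
gender: A=masc vs B=neut -> CLASH
mood: A=imp vs B=imp -> unified: imp
person: A=3rd vs B=3rd -> unified: 3rd
Clash detected on feature 'gender' (masc vs neut); unification fails.

CLASH on 'gender' (masc vs neut)


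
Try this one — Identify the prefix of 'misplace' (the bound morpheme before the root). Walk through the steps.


The word 'misplace' = 'mis' (prefix) + 'place' (root). The prefix is 'mis'.

mis


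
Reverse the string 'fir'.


Reverse 'fir' character by character: 'rif'.

rif


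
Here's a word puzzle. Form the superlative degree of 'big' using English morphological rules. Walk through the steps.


Apply superlative formation (double final consonant, add -est): 'big' -> 'biggest'.

biggest


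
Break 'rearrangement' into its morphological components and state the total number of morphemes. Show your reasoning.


Step 1: Identify prefix: 're' (meaning: again)
Step 2: Identify root: 'arrange'
Step 3: Identify suffix(es): 'ment'
Decomposition: re- (prefix: again) + arrange (root) + -ment (suffix: action/result)
Total morphemes: 3

3 morphemes (re- (prefix: again) + arrange (root) + -ment (suffix: action/result))


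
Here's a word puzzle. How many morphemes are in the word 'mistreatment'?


Decomposition: mis- (prefix) + treat (root) + -ment (suffix) = 3 morpheme(s)

3 morphemes


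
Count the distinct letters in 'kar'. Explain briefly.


Unique letters in 'kar': {a, k, r} = 3 distinct letters.

3


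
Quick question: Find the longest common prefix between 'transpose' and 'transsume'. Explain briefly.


Compare from the start: 5 characters match: 'trans'. Mismatch at position 6: 'p' vs 's'.

trans


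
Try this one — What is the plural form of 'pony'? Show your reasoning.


Apply rule: Change -y to -ies (consonant + y). 'pony' becomes 'ponies'.

ponies


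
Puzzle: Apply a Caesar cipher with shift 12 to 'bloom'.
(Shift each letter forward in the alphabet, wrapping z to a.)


Shift each letter by 12: b -> n, l -> x, o -> a, o -> a, m -> y. Result: 'nxaay'.

nxaay


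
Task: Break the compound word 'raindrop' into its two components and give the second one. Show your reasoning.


Split 'raindrop' into 'rain' + 'drop'. The second part is 'drop'.

drop


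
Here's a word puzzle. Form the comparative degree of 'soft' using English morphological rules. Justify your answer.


Apply comparative formation (add -er): 'soft' -> 'softer'.

softer


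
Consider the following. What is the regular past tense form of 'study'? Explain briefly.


Apply rule: Change -y to -ied. 'study' becomes 'studied'.

studied


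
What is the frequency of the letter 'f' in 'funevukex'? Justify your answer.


Letter 'f' in 'funevukex': found at position(s) 1 = 1 occurrence(s).

1


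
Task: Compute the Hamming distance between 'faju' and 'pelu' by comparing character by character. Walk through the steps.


Alignment:
Position 1: 'f' vs 'p' = DIFFER
Position 2: 'a' vs 'e' = DIFFER
Position 3: 'j' vs 'l' = DIFFER
Position 4: 'u' vs 'u' = match
Total differences: 3

3


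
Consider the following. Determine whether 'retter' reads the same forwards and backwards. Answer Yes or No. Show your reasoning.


Forward: 'retter'
Reversed: 'retter'
They are identical.

Yes


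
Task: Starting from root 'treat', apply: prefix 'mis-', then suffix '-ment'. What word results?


Step 1: Add prefix 'mis-' to 'treat' = 'mistreat'
Step 2: Add suffix '-ment' to 'mistreat' = 'mistreatment'

mistreatment


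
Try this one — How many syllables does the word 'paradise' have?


Break 'paradise' into syllables: par-a-dise -> par | a | dise = 3 syllables

3 syllables


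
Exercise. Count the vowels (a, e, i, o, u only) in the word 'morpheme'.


Vowels in 'morpheme': o, e, e = 3 vowels.

3


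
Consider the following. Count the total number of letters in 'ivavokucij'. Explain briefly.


Spell out 'ivavokucij' and number each letter: i(1), v(2), a(3), v(4), o(5), k(6), u(7), c(8), i(9), j(10). Total: 10 letters.

10


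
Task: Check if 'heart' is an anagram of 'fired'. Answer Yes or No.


Sorted letters of 'heart': 'aehrt'
Sorted letters of 'fired': 'defir'
They do not match.

No


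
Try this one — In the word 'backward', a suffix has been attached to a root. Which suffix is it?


The word 'backward' = 'back' (root) + '-ward' (suffix). The suffix is '-ward'.

ward


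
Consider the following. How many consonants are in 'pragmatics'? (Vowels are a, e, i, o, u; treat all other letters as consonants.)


Consonants in 'pragmatics': p, r, g, m, t, c, s = 7 consonants.

7


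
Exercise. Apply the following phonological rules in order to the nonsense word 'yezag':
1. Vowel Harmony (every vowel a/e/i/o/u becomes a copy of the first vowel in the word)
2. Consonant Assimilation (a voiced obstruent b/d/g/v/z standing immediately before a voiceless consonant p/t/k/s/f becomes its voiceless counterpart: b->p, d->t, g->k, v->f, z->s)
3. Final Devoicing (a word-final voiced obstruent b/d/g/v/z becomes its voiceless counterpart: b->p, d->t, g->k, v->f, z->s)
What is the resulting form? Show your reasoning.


Starting form: 'yezag'
Rule 1: Vowel Harmony: all vowels become 'e' (matching first vowel). 'yezag' -> 'yezeg'
Rule 2: Consonant Assimilation: no voiced obstruent (b/d/g/v/z) stands immediately before a voiceless consonant (p/t/k/s/f). No change.
Rule 3: Final Devoicing: word-final voiced obstruent 'g' becomes voiceless 'k'. 'yezeg' -> 'yezek'
Final form: 'yezek'

yezek


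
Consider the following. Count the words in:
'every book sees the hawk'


Split into words: every | book | sees | the | hawk = 5 words.

5


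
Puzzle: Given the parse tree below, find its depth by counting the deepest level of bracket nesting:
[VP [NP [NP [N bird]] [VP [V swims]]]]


Count bracket nesting levels:
'[' at pos 0: depth = 1
'[' at pos 4: depth = 2
'[' at pos 8: depth = 3
'[' at pos 12: depth = 4
'[' at pos 22: depth = 3
'[' at pos 26: depth = 4
Maximum depth reached: 4

4


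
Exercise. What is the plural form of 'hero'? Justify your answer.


Apply rule: Add -es (consonant + o). 'hero' becomes 'heroes'.

heroes


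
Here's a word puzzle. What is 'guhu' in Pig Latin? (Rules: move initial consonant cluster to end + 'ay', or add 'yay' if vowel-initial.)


'guhu': move consonant cluster 'g' to end and add 'ay': 'uhugay'.

uhugay


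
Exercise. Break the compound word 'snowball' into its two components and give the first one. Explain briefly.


Split 'snowball' into 'snow' + 'ball'. The first part is 'snow'.

snow


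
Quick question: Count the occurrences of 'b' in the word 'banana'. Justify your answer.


Letter 'b' in 'banana': found at position(s) 1 = 1 occurrence(s).

1


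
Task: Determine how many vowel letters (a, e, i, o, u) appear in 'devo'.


Vowels in 'devo': e, o = 2 vowels.

2


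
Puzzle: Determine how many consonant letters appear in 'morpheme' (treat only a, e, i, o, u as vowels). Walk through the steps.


Consonants in 'morpheme': m, r, p, h, m = 5 consonants.

5


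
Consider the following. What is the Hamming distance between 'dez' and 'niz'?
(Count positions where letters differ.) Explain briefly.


Alignment:
Position 1: 'd' vs 'n' = DIFFER
Position 2: 'e' vs 'i' = DIFFER
Position 3: 'z' vs 'z' = match
Total differences: 2

2


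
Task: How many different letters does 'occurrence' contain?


Unique letters in 'occurrence': {c, e, n, o, r, u} = 6 distinct letters.

6


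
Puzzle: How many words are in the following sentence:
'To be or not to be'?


Split into words: To | be | or | not | to | be = 6 words.

6


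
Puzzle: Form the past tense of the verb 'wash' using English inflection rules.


Apply rule: Add -ed. 'wash' becomes 'washed'.

washed


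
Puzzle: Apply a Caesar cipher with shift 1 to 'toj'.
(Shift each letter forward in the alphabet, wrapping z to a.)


Shift each letter by 1: t -> u, o -> p, j -> k. Result: 'upk'.

upk


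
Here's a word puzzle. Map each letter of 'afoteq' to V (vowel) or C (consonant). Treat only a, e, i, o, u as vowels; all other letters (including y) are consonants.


Letter mapping: a = V, f = C, o = V, t = C, e = V, q = C.

VCVCVC


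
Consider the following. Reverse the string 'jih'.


Reverse 'jih' character by character: 'hij'.

hij


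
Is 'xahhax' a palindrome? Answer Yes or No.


Forward: 'xahhax'
Reversed: 'xahhax'
They are identical.

Yes


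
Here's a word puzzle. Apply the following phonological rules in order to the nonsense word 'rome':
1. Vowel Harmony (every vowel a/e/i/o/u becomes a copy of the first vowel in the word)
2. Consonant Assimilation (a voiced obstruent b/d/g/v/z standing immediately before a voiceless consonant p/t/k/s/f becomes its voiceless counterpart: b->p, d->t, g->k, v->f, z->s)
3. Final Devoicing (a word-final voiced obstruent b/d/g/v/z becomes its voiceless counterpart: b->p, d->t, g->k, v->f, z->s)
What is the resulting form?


Starting form: 'rome'
Rule 1: Vowel Harmony: all vowels become 'o' (matching first vowel). 'rome' -> 'romo'
Rule 2: Consonant Assimilation: no voiced obstruent (b/d/g/v/z) stands immediately before a voiceless consonant (p/t/k/s/f). No change.
Rule 3: Final Devoicing: the word ends in the vowel 'o', not a consonant. No change.
Final form: 'romo'

romo


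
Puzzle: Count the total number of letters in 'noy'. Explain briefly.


Spell out 'noy' and number each letter: n(1), o(2), y(3). Total: 3 letters.

3


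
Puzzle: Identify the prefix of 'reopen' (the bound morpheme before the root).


The word 'reopen' = 're' (prefix) + 'open' (root). The prefix is 're'.

re


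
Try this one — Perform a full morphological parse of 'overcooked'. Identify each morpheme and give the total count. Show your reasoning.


Step 1: Identify prefix: 'over' (meaning: excessively)
Step 2: Identify root: 'cook'
Step 3: Identify suffix(es): 'ed'
Decomposition: over- (prefix: excessively) + cook (root) + -ed (suffix: past)
Total morphemes: 3

3 morphemes (over- (prefix: excessively) + cook (root) + -ed (suffix: past))


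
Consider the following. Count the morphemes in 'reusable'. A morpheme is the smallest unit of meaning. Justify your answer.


Decomposition: re- (prefix) + use (root) + -able (suffix) = 3 morpheme(s)

3 morphemes


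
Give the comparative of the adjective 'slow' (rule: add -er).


Apply comparative formation (add -er): 'slow' -> 'slower'.

slower


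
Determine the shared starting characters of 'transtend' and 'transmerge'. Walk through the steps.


Compare from the start: 5 characters match: 'trans'. Mismatch at position 6: 't' vs 'm'.

trans


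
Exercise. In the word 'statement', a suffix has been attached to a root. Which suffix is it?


The word 'statement' = 'state' (root) + '-ment' (suffix). The suffix is '-ment'.

ment


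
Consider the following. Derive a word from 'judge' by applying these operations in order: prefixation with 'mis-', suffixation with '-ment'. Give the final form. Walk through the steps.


Step 1: Add prefix 'mis-' to 'judge' = 'misjudge'
Step 2: Add suffix '-ment' to 'misjudge' = 'misjudgment'

misjudgment


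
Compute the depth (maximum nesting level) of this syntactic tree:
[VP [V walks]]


Count bracket nesting levels:
'[' at pos 0: depth = 1
'[' at pos 4: depth = 2
Maximum depth reached: 2

2


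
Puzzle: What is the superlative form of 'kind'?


Apply superlative formation (add -est): 'kind' -> 'kindest'.

kindest


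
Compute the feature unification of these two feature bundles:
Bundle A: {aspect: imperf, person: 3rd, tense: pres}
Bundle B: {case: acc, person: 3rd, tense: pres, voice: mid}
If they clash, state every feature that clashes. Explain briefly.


Compare features:
aspect: A=imperf vs B=_ -> unified: imperf
case: A=_ vs B=acc -> unified: acc
person: A=3rd vs B=3rd -> unified: 3rd
tense: A=pres vs B=pres -> unified: pres
voice: A=_ vs B=mid -> unified: mid
No clashes found.

Unified: {aspect: imperf, case: acc, person: 3rd, tense: pres, voice: mid}


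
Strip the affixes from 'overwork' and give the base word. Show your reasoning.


Remove prefix 'over' from 'overwork' to get root 'work'.

work


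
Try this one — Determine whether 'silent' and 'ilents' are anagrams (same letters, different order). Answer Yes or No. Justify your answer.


Sorted letters of 'silent': 'eilnst'
Sorted letters of 'ilents': 'eilnst'
They match.

Yes


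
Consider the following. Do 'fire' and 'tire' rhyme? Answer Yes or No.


Rime (stressed vowel + following sounds) of 'fire': -ire = /aɪər/
Rime of 'tire': -ire = /aɪər/
/aɪər/ and /aɪər/ are the same ending sound, so the words rhyme.

Yes


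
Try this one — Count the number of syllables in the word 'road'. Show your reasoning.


Break 'road' into syllables: road -> road = 1 syllable

1 syllable
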